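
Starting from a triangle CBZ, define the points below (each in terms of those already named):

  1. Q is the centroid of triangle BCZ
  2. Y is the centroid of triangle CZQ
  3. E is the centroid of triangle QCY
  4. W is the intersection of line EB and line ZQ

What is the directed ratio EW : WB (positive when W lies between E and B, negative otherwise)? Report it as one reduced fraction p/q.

EW:WB = 4/9

Choose coordinates C = (0, 0), B = (1, 0), Z = (0, 1).
1. Q is the centroid of triangle BCZ ⇒ Q = (1/3, 1/3)
2. Y is the centroid of triangle CZQ ⇒ Y = (1/9, 4/9)
3. E is the centroid of triangle QCY ⇒ E = (4/27, 7/27)
4. W is the intersection of line EB and line ZQ ⇒ W = (16/39, 7/39)
W = E + t·(B−E) with t = 4/13, so EW:WB = t:(1−t) = 4/13:9/13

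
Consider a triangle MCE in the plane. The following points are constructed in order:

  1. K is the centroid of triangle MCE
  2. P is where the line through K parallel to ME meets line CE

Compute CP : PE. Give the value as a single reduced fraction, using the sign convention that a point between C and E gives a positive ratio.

CP:PE = 2

Set M = (0, 0), C = (1, 0), E = (0, 1); any affine frame gives the same invariant.
1. K is the centroid of triangle MCE ⇒ K = (1/3, 1/3)
2. P is where the line through K parallel to ME meets line CE ⇒ P = (1/3, 2/3)
P = C + t·(E−C) with t = 2/3, so CP:PE = t:(1−t) = 2/3:1/3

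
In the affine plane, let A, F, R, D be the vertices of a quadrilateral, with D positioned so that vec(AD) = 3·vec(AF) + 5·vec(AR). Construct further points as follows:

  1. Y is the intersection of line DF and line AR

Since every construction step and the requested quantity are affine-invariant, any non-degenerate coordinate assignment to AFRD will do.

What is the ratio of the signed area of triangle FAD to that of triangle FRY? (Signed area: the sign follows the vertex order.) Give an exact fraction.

Assign A = (0, 0), F = (1, 0), R = (0, 1), D = (3, 5) — the answer is frame-independent, so this choice is without loss of generality.
1. Y is the intersection of line DF and line AR ⇒ Y = (0, -5/2)
2·[FAD] = -5, 2·[FRY] = 7/2
[FAD]:[FRY] = -5:7/2 = -10/7

[FAD]:[FRY] = -10/7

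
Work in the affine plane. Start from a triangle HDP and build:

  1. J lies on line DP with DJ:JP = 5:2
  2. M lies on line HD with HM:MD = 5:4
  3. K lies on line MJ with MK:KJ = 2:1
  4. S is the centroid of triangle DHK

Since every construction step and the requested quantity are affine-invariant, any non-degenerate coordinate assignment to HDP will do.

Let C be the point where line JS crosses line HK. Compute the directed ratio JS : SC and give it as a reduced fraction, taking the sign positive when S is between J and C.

JS:SC = -11/6

Choose coordinates H = (0, 0), D = (1, 0), P = (0, 1).
1. J lies on line DP with DJ:JP = 5:2 ⇒ J = (2/7, 5/7)
2. M lies on line HD with HM:MD = 5:4 ⇒ M = (5/9, 0)
3. K lies on line MJ with MK:KJ = 2:1 ⇒ K = (71/189, 10/21)
4. S is the centroid of triangle DHK ⇒ S = (260/567, 10/63)
line JS meets HK at C = (2272/6237, 320/693)
S = J + t·(C−J) with t = 11/5, so JS:SC = 11/5:-6/5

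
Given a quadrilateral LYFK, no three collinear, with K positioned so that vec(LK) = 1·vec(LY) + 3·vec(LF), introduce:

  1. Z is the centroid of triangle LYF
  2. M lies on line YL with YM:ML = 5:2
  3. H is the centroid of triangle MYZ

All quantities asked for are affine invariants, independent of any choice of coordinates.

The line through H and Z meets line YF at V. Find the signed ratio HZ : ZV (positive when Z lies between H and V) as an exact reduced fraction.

HZ:ZV = 1/21

Assign L = (0, 0), Y = (1, 0), F = (0, 1), K = (1, 3) — the answer is frame-independent, so this choice is without loss of generality.
1. Z is the centroid of triangle LYF ⇒ Z = (1/3, 1/3)
2. M lies on line YL with YM:ML = 5:2 ⇒ M = (2/7, 0)
3. H is the centroid of triangle MYZ ⇒ H = (34/63, 1/9)
line HZ meets YF at V = (-4, 5)
Z = H + t·(V−H) with t = 1/22, so HZ:ZV = 1/22:21/22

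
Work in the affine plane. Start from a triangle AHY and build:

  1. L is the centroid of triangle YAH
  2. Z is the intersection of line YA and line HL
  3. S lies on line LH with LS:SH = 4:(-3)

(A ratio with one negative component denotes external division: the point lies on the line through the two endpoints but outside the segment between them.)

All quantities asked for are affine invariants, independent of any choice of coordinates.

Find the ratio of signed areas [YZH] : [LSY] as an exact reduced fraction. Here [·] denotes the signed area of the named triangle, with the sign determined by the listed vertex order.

[YZH]:[LSY] = 3/8

Choose coordinates A = (0, 0), H = (1, 0), Y = (0, 1).
1. L is the centroid of triangle YAH ⇒ L = (1/3, 1/3)
2. Z is the intersection of line YA and line HL ⇒ Z = (0, 1/2)
3. S lies on line LH with LS:SH = 4:(-3) ⇒ S = (3, -1)
2·[YZH] = 1/2, 2·[LSY] = 4/3
[YZH]:[LSY] = 1/2:4/3 = 3/8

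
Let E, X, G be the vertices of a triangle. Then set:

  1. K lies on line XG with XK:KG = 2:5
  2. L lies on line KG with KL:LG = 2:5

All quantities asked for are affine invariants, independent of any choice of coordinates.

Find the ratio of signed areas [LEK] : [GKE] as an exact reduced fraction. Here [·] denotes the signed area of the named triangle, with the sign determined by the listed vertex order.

Choose coordinates E = (0, 0), X = (1, 0), G = (0, 1).
1. K lies on line XG with XK:KG = 2:5 ⇒ K = (5/7, 2/7)
2. L lies on line KG with KL:LG = 2:5 ⇒ L = (25/49, 24/49)
2·[LEK] = 10/49, 2·[GKE] = -5/7
[LEK]:[GKE] = 10/49:-5/7 = -2/7

[LEK]:[GKE] = -2/7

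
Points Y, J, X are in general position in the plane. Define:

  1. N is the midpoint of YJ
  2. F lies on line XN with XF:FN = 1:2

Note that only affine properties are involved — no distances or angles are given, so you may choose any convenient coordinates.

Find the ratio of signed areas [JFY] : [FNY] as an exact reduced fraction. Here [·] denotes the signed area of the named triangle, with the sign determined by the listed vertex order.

Choose coordinates Y = (0, 0), J = (1, 0), X = (0, 1).
1. N is the midpoint of YJ ⇒ N = (1/2, 0)
2. F lies on line XN with XF:FN = 1:2 ⇒ F = (1/6, 2/3)
2·[JFY] = 2/3, 2·[FNY] = -1/3
[JFY]:[FNY] = 2/3:-1/3 = -2

[JFY]:[FNY] = -2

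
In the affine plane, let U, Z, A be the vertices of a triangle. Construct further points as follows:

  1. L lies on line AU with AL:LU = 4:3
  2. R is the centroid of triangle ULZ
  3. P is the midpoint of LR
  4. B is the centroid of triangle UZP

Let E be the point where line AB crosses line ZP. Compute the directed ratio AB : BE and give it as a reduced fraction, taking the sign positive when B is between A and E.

AB:BE = -27/4

Work in coordinates with U = (0, 0), Z = (1, 0), A = (0, 1).
1. L lies on line AU with AL:LU = 4:3 ⇒ L = (0, 3/7)
2. R is the centroid of triangle ULZ ⇒ R = (1/3, 1/7)
3. P is the midpoint of LR ⇒ P = (1/6, 2/7)
4. B is the centroid of triangle UZP ⇒ B = (7/18, 2/21)
line AB meets ZP at E = (161/486, 130/567)
B = A + t·(E−A) with t = 27/23, so AB:BE = 27/23:-4/23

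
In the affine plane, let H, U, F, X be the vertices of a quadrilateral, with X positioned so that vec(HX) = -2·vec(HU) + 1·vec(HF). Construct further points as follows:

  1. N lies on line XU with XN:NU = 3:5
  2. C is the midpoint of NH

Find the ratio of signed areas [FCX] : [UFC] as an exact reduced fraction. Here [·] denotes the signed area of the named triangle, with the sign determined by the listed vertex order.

[FCX]:[UFC] = -11/9

Choose coordinates H = (0, 0), U = (1, 0), F = (0, 1), X = (-2, 1).
1. N lies on line XU with XN:NU = 3:5 ⇒ N = (-7/8, 5/8)
2. C is the midpoint of NH ⇒ C = (-7/16, 5/16)
2·[FCX] = -11/8, 2·[UFC] = 9/8
[FCX]:[UFC] = -11/8:9/8 = -11/9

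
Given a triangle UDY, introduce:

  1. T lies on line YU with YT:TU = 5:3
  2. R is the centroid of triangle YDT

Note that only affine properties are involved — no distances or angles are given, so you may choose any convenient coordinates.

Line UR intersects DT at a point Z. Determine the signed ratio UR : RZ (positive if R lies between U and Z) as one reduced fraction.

UR:RZ = -14/5

Set U = (0, 0), D = (1, 0), Y = (0, 1); any affine frame gives the same invariant.
1. T lies on line YU with YT:TU = 5:3 ⇒ T = (0, 3/8)
2. R is the centroid of triangle YDT ⇒ R = (1/3, 11/24)
line UR meets DT at Z = (3/14, 33/112)
R = U + t·(Z−U) with t = 14/9, so UR:RZ = 14/9:-5/9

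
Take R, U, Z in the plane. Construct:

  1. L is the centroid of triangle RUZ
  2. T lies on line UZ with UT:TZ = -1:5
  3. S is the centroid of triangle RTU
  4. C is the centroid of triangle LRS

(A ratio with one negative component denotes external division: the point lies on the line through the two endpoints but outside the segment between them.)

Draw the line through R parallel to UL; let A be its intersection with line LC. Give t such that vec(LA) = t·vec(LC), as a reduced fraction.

Set R = (0, 0), U = (1, 0), Z = (0, 1); any affine frame gives the same invariant.
1. L is the centroid of triangle RUZ ⇒ L = (1/3, 1/3)
2. T lies on line UZ with UT:TZ = -1:5 ⇒ T = (5/4, -1/4)
3. S is the centroid of triangle RTU ⇒ S = (3/4, -1/12)
4. C is the centroid of triangle LRS ⇒ C = (13/36, 1/12)
through R parallel to UL: direction (-2/3, 1/3); meets LC at A = (20/51, -10/51)
A = L + t·(C−L) with t = 36/17

t = 36/17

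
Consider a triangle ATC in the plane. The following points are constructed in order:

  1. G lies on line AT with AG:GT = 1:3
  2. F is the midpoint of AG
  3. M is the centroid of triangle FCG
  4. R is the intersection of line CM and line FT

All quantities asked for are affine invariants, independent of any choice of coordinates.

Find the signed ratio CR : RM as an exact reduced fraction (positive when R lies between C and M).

CR:RM = -3

Work in coordinates with A = (0, 0), T = (1, 0), C = (0, 1).
1. G lies on line AT with AG:GT = 1:3 ⇒ G = (1/4, 0)
2. F is the midpoint of AG ⇒ F = (1/8, 0)
3. M is the centroid of triangle FCG ⇒ M = (1/8, 1/3)
4. R is the intersection of line CM and line FT ⇒ R = (3/16, 0)
R = C + t·(M−C) with t = 3/2, so CR:RM = t:(1−t) = 3/2:-1/2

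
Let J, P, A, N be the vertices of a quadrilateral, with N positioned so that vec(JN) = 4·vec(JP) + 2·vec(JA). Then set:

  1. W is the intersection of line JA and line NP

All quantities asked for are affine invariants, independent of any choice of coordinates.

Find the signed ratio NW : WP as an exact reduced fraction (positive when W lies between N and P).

NW:WP = -4

Set J = (0, 0), P = (1, 0), A = (0, 1), N = (4, 2); any affine frame gives the same invariant.
1. W is the intersection of line JA and line NP ⇒ W = (0, -2/3)
W = N + t·(P−N) with t = 4/3, so NW:WP = t:(1−t) = 4/3:-1/3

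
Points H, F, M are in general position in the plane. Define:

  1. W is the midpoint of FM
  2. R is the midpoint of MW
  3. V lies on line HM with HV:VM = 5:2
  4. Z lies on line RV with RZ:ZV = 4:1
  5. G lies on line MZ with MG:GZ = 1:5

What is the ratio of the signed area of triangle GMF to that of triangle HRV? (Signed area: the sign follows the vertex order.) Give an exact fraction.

Work in coordinates with H = (0, 0), F = (1, 0), M = (0, 1).
1. W is the midpoint of FM ⇒ W = (1/2, 1/2)
2. R is the midpoint of MW ⇒ R = (1/4, 3/4)
3. V lies on line HM with HV:VM = 5:2 ⇒ V = (0, 5/7)
4. Z lies on line RV with RZ:ZV = 4:1 ⇒ Z = (1/20, 101/140)
5. G lies on line MZ with MG:GZ = 1:5 ⇒ G = (1/120, 267/280)
2·[GMF] = -4/105, 2·[HRV] = 5/28
[GMF]:[HRV] = -4/105:5/28 = -16/75

[GMF]:[HRV] = -16/75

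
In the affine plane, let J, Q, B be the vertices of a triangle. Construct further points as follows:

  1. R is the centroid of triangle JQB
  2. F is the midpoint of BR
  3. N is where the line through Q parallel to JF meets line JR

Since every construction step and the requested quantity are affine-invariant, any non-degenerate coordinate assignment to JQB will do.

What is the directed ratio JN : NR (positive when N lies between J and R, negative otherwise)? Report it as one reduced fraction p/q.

Set J = (0, 0), Q = (1, 0), B = (0, 1); any affine frame gives the same invariant.
1. R is the centroid of triangle JQB ⇒ R = (1/3, 1/3)
2. F is the midpoint of BR ⇒ F = (1/6, 2/3)
3. N is where the line through Q parallel to JF meets line JR ⇒ N = (4/3, 4/3)
N = J + t·(R−J) with t = 4, so JN:NR = t:(1−t) = 4:-3

JN:NR = -4/3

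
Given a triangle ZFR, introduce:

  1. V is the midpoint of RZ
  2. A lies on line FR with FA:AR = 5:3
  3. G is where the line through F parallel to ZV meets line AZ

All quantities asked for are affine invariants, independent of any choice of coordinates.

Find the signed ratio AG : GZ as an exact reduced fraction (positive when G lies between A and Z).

AG:GZ = -5/8

Work in coordinates with Z = (0, 0), F = (1, 0), R = (0, 1).
1. V is the midpoint of RZ ⇒ V = (0, 1/2)
2. A lies on line FR with FA:AR = 5:3 ⇒ A = (3/8, 5/8)
3. G is where the line through F parallel to ZV meets line AZ ⇒ G = (1, 5/3)
G = A + t·(Z−A) with t = -5/3, so AG:GZ = t:(1−t) = -5/3:8/3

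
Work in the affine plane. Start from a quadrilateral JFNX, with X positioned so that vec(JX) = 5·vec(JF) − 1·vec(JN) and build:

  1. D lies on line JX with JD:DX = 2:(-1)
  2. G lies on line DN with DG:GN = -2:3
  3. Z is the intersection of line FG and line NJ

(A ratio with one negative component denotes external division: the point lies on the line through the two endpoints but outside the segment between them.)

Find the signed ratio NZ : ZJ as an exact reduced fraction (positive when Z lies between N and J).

Assign J = (0, 0), F = (1, 0), N = (0, 1), X = (5, -1) — the answer is frame-independent, so this choice is without loss of generality.
1. D lies on line JX with JD:DX = 2:(-1) ⇒ D = (10, -2)
2. G lies on line DN with DG:GN = -2:3 ⇒ G = (30, -8)
3. Z is the intersection of line FG and line NJ ⇒ Z = (0, 8/29)
Z = N + t·(J−N) with t = 21/29, so NZ:ZJ = t:(1−t) = 21/29:8/29

NZ:ZJ = 21/8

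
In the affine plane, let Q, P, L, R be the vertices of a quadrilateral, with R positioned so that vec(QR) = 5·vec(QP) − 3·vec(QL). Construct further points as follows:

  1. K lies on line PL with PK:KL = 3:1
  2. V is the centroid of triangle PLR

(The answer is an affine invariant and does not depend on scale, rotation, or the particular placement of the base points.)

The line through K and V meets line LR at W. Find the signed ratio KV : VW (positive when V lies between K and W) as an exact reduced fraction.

KV:VW = -1/4

Assign Q = (0, 0), P = (1, 0), L = (0, 1), R = (5, -3) — the answer is frame-independent, so this choice is without loss of generality.
1. K lies on line PL with PK:KL = 3:1 ⇒ K = (1/4, 3/4)
2. V is the centroid of triangle PLR ⇒ V = (2, -2/3)
line KV meets LR at W = (-5, 5)
V = K + t·(W−K) with t = -1/3, so KV:VW = -1/3:4/3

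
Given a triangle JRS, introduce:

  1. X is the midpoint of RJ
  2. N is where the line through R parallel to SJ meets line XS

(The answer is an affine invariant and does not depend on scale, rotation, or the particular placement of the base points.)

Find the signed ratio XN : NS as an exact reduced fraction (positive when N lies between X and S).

XN:NS = -1/2

Choose coordinates J = (0, 0), R = (1, 0), S = (0, 1).
1. X is the midpoint of RJ ⇒ X = (1/2, 0)
2. N is where the line through R parallel to SJ meets line XS ⇒ N = (1, -1)
N = X + t·(S−X) with t = -1, so XN:NS = t:(1−t) = -1:2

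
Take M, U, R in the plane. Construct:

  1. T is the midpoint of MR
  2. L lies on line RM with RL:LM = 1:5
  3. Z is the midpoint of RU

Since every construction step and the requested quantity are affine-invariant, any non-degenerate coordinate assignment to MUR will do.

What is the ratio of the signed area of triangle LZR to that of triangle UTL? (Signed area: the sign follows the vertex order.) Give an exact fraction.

Assign M = (0, 0), U = (1, 0), R = (0, 1) — the answer is frame-independent, so this choice is without loss of generality.
1. T is the midpoint of MR ⇒ T = (0, 1/2)
2. L lies on line RM with RL:LM = 1:5 ⇒ L = (0, 5/6)
3. Z is the midpoint of RU ⇒ Z = (1/2, 1/2)
2·[LZR] = 1/12, 2·[UTL] = -1/3
[LZR]:[UTL] = 1/12:-1/3 = -1/4

[LZR]:[UTL] = -1/4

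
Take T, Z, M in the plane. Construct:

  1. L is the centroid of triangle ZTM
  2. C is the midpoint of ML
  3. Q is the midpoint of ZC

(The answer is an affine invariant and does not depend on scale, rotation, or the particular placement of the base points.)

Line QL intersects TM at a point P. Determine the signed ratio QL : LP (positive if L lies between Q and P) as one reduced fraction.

Set T = (0, 0), Z = (1, 0), M = (0, 1); any affine frame gives the same invariant.
1. L is the centroid of triangle ZTM ⇒ L = (1/3, 1/3)
2. C is the midpoint of ML ⇒ C = (1/6, 2/3)
3. Q is the midpoint of ZC ⇒ Q = (7/12, 1/3)
line QL meets TM at P = (0, 1/3)
L = Q + t·(P−Q) with t = 3/7, so QL:LP = 3/7:4/7

QL:LP = 3/4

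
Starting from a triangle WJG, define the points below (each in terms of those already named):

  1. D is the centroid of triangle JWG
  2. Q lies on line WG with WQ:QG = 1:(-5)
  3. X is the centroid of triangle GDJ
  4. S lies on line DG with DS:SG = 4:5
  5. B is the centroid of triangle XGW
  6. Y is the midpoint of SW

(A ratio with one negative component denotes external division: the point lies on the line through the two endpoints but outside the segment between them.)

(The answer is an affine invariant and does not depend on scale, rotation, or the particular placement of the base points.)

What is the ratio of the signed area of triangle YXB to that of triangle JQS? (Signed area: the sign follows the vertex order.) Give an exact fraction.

[YXB]:[JQS] = -5/81

Assign W = (0, 0), J = (1, 0), G = (0, 1) — the answer is frame-independent, so this choice is without loss of generality.
1. D is the centroid of triangle JWG ⇒ D = (1/3, 1/3)
2. Q lies on line WG with WQ:QG = 1:(-5) ⇒ Q = (0, -1/4)
3. X is the centroid of triangle GDJ ⇒ X = (4/9, 4/9)
4. S lies on line DG with DS:SG = 4:5 ⇒ S = (5/27, 17/27)
5. B is the centroid of triangle XGW ⇒ B = (4/27, 13/27)
6. Y is the midpoint of SW ⇒ Y = (5/54, 17/54)
2·[YXB] = 25/486, 2·[JQS] = -5/6
[YXB]:[JQS] = 25/486:-5/6 = -5/81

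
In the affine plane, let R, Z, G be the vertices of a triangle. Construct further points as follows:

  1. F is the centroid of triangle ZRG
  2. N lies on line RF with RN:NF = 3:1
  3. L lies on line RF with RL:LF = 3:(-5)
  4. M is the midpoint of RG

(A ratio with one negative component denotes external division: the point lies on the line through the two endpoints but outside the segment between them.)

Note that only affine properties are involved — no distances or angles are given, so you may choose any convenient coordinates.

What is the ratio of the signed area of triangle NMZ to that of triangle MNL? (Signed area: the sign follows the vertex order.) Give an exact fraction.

[NMZ]:[MNL] = 1/3

Work in coordinates with R = (0, 0), Z = (1, 0), G = (0, 1).
1. F is the centroid of triangle ZRG ⇒ F = (1/3, 1/3)
2. N lies on line RF with RN:NF = 3:1 ⇒ N = (1/4, 1/4)
3. L lies on line RF with RL:LF = 3:(-5) ⇒ L = (-1/2, -1/2)
4. M is the midpoint of RG ⇒ M = (0, 1/2)
2·[NMZ] = -1/8, 2·[MNL] = -3/8
[NMZ]:[MNL] = -1/8:-3/8 = 1/3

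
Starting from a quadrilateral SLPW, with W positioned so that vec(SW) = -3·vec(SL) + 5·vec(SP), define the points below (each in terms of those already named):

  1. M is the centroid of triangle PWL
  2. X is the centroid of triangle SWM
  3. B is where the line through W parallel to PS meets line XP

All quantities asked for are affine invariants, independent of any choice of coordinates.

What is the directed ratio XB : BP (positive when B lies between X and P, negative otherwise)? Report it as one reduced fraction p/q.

XB:BP = -16/27

Assign S = (0, 0), L = (1, 0), P = (0, 1), W = (-3, 5) — the answer is frame-independent, so this choice is without loss of generality.
1. M is the centroid of triangle PWL ⇒ M = (-2/3, 2)
2. X is the centroid of triangle SWM ⇒ X = (-11/9, 7/3)
3. B is where the line through W parallel to PS meets line XP ⇒ B = (-3, 47/11)
B = X + t·(P−X) with t = -16/11, so XB:BP = t:(1−t) = -16/11:27/11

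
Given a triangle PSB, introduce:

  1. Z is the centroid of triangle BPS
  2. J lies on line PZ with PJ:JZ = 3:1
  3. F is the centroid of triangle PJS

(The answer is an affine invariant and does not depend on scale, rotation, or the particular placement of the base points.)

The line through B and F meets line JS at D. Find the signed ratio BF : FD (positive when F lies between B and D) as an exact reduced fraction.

Work in coordinates with P = (0, 0), S = (1, 0), B = (0, 1).
1. Z is the centroid of triangle BPS ⇒ Z = (1/3, 1/3)
2. J lies on line PZ with PJ:JZ = 3:1 ⇒ J = (1/4, 1/4)
3. F is the centroid of triangle PJS ⇒ F = (5/12, 1/12)
line BF meets JS at D = (5/14, 3/14)
F = B + t·(D−B) with t = 7/6, so BF:FD = 7/6:-1/6

BF:FD = -7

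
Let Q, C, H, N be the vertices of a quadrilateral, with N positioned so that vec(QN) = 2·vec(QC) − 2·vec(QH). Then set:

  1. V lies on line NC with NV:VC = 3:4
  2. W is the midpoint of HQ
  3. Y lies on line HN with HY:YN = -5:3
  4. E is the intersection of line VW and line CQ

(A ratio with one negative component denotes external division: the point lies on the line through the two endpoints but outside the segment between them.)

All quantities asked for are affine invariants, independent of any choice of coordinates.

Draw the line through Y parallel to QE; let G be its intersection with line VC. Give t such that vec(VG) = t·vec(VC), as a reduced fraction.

Set Q = (0, 0), C = (1, 0), H = (0, 1), N = (2, -2); any affine frame gives the same invariant.
1. V lies on line NC with NV:VC = 3:4 ⇒ V = (11/7, -8/7)
2. W is the midpoint of HQ ⇒ W = (0, 1/2)
3. Y lies on line HN with HY:YN = -5:3 ⇒ Y = (5, -13/2)
4. E is the intersection of line VW and line CQ ⇒ E = (11/23, 0)
through Y parallel to QE: direction (11/23, 0); meets VC at G = (17/4, -13/2)
G = V + t·(C−V) with t = -75/16

t = -75/16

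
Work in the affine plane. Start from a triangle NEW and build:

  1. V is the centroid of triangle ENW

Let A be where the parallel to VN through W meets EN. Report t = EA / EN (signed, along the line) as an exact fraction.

t = 2

Assign N = (0, 0), E = (1, 0), W = (0, 1) — the answer is frame-independent, so this choice is without loss of generality.
1. V is the centroid of triangle ENW ⇒ V = (1/3, 1/3)
through W parallel to VN: direction (-1/3, -1/3); meets EN at A = (-1, 0)
A = E + t·(N−E) with t = 2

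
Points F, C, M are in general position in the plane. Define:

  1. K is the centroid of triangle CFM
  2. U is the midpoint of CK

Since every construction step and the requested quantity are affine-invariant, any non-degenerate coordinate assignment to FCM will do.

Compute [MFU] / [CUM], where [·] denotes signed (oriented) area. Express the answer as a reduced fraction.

Set F = (0, 0), C = (1, 0), M = (0, 1); any affine frame gives the same invariant.
1. K is the centroid of triangle CFM ⇒ K = (1/3, 1/3)
2. U is the midpoint of CK ⇒ U = (2/3, 1/6)
2·[MFU] = 2/3, 2·[CUM] = -1/6
[MFU]:[CUM] = 2/3:-1/6 = -4

[MFU]:[CUM] = -4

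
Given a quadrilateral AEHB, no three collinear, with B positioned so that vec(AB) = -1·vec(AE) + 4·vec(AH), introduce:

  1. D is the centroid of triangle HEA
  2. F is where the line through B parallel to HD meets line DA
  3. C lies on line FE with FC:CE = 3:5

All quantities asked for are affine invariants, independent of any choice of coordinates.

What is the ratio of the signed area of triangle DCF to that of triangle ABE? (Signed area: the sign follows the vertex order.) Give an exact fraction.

[DCF]:[ABE] = -1/32

Assign A = (0, 0), E = (1, 0), H = (0, 1), B = (-1, 4) — the answer is frame-independent, so this choice is without loss of generality.
1. D is the centroid of triangle HEA ⇒ D = (1/3, 1/3)
2. F is where the line through B parallel to HD meets line DA ⇒ F = (2/3, 2/3)
3. C lies on line FE with FC:CE = 3:5 ⇒ C = (19/24, 5/12)
2·[DCF] = 1/8, 2·[ABE] = -4
[DCF]:[ABE] = 1/8:-4 = -1/32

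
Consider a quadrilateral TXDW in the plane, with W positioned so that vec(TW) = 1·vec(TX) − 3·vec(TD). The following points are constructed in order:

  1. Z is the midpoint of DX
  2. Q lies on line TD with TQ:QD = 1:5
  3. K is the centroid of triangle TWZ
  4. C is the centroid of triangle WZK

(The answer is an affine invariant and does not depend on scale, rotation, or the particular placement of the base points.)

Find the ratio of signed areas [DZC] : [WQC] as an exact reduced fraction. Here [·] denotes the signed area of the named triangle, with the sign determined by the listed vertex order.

Assign T = (0, 0), X = (1, 0), D = (0, 1), W = (1, -3) — the answer is frame-independent, so this choice is without loss of generality.
1. Z is the midpoint of DX ⇒ Z = (1/2, 1/2)
2. Q lies on line TD with TQ:QD = 1:5 ⇒ Q = (0, 1/6)
3. K is the centroid of triangle TWZ ⇒ K = (1/2, -5/6)
4. C is the centroid of triangle WZK ⇒ C = (2/3, -10/9)
2·[DZC] = -13/18, 2·[WQC] = -5/6
[DZC]:[WQC] = -13/18:-5/6 = 13/15

[DZC]:[WQC] = 13/15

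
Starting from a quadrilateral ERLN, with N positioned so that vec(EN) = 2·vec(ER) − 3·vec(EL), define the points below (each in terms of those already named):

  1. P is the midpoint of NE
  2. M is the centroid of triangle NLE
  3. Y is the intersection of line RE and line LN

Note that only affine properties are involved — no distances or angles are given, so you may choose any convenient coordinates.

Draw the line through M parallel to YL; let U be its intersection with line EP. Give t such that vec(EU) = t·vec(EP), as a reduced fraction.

Choose coordinates E = (0, 0), R = (1, 0), L = (0, 1), N = (2, -3).
1. P is the midpoint of NE ⇒ P = (1, -3/2)
2. M is the centroid of triangle NLE ⇒ M = (2/3, -2/3)
3. Y is the intersection of line RE and line LN ⇒ Y = (1/2, 0)
through M parallel to YL: direction (-1/2, 1); meets EP at U = (4/3, -2)
U = E + t·(P−E) with t = 4/3

t = 4/3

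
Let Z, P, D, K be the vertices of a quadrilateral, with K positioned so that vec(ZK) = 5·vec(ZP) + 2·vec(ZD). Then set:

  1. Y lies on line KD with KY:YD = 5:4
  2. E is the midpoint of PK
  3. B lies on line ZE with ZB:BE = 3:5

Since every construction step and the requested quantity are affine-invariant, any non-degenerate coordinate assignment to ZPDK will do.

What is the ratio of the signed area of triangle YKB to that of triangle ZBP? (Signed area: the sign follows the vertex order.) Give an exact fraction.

[YKB]:[ZBP] = 170/27

Work in coordinates with Z = (0, 0), P = (1, 0), D = (0, 1), K = (5, 2).
1. Y lies on line KD with KY:YD = 5:4 ⇒ Y = (20/9, 13/9)
2. E is the midpoint of PK ⇒ E = (3, 1)
3. B lies on line ZE with ZB:BE = 3:5 ⇒ B = (9/8, 3/8)
2·[YKB] = -85/36, 2·[ZBP] = -3/8
[YKB]:[ZBP] = -85/36:-3/8 = 170/27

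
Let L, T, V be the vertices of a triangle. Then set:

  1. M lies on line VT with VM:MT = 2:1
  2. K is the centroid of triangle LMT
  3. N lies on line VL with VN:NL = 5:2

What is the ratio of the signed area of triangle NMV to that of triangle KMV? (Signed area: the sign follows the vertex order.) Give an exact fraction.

Work in coordinates with L = (0, 0), T = (1, 0), V = (0, 1).
1. M lies on line VT with VM:MT = 2:1 ⇒ M = (2/3, 1/3)
2. K is the centroid of triangle LMT ⇒ K = (5/9, 1/9)
3. N lies on line VL with VN:NL = 5:2 ⇒ N = (0, 2/7)
2·[NMV] = 10/21, 2·[KMV] = 2/9
[NMV]:[KMV] = 10/21:2/9 = 15/7

[NMV]:[KMV] = 15/7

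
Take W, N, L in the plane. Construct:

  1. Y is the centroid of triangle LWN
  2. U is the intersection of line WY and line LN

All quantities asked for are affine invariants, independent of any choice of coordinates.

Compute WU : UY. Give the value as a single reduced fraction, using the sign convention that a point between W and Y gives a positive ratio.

WU:UY = -3

Assign W = (0, 0), N = (1, 0), L = (0, 1) — the answer is frame-independent, so this choice is without loss of generality.
1. Y is the centroid of triangle LWN ⇒ Y = (1/3, 1/3)
2. U is the intersection of line WY and line LN ⇒ U = (1/2, 1/2)
U = W + t·(Y−W) with t = 3/2, so WU:UY = t:(1−t) = 3/2:-1/2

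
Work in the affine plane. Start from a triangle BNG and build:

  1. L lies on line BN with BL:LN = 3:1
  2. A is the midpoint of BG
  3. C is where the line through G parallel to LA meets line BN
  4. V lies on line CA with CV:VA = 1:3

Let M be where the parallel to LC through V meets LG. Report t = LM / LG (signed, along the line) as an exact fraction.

Assign B = (0, 0), N = (1, 0), G = (0, 1) — the answer is frame-independent, so this choice is without loss of generality.
1. L lies on line BN with BL:LN = 3:1 ⇒ L = (3/4, 0)
2. A is the midpoint of BG ⇒ A = (0, 1/2)
3. C is where the line through G parallel to LA meets line BN ⇒ C = (3/2, 0)
4. V lies on line CA with CV:VA = 1:3 ⇒ V = (9/8, 1/8)
through V parallel to LC: direction (3/4, 0); meets LG at M = (21/32, 1/8)
M = L + t·(G−L) with t = 1/8

t = 1/8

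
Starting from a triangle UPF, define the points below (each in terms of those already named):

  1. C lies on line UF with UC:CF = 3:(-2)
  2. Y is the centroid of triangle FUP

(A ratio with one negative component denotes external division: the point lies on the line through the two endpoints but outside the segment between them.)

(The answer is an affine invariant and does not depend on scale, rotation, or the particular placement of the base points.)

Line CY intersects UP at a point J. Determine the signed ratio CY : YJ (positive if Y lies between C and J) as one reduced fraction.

CY:YJ = 8

Choose coordinates U = (0, 0), P = (1, 0), F = (0, 1).
1. C lies on line UF with UC:CF = 3:(-2) ⇒ C = (0, 3)
2. Y is the centroid of triangle FUP ⇒ Y = (1/3, 1/3)
line CY meets UP at J = (3/8, 0)
Y = C + t·(J−C) with t = 8/9, so CY:YJ = 8/9:1/9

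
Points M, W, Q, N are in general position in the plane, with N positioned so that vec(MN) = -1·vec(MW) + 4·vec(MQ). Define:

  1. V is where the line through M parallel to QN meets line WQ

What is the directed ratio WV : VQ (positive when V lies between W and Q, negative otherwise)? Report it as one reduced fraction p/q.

WV:VQ = -3

Work in coordinates with M = (0, 0), W = (1, 0), Q = (0, 1), N = (-1, 4).
1. V is where the line through M parallel to QN meets line WQ ⇒ V = (-1/2, 3/2)
V = W + t·(Q−W) with t = 3/2, so WV:VQ = t:(1−t) = 3/2:-1/2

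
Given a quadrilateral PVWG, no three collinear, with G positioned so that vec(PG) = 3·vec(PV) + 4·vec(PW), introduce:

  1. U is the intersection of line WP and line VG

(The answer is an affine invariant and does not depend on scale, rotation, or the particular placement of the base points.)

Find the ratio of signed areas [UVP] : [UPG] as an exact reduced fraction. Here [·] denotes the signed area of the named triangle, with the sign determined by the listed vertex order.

[UVP]:[UPG] = -1/3

Work in coordinates with P = (0, 0), V = (1, 0), W = (0, 1), G = (3, 4).
1. U is the intersection of line WP and line VG ⇒ U = (0, -2)
2·[UVP] = 2, 2·[UPG] = -6
[UVP]:[UPG] = 2:-6 = -1/3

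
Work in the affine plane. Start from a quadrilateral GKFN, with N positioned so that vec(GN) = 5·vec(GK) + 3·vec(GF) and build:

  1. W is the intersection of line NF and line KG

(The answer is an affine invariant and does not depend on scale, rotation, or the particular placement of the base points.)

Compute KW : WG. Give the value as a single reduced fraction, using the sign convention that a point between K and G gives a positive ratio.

KW:WG = -7/5

Assign G = (0, 0), K = (1, 0), F = (0, 1), N = (5, 3) — the answer is frame-independent, so this choice is without loss of generality.
1. W is the intersection of line NF and line KG ⇒ W = (-5/2, 0)
W = K + t·(G−K) with t = 7/2, so KW:WG = t:(1−t) = 7/2:-5/2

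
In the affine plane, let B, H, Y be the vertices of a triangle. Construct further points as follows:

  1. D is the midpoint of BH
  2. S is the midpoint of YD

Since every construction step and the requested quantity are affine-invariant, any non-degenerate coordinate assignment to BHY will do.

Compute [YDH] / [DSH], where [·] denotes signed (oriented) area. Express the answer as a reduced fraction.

[YDH]:[DSH] = -2

Set B = (0, 0), H = (1, 0), Y = (0, 1); any affine frame gives the same invariant.
1. D is the midpoint of BH ⇒ D = (1/2, 0)
2. S is the midpoint of YD ⇒ S = (1/4, 1/2)
2·[YDH] = 1/2, 2·[DSH] = -1/4
[YDH]:[DSH] = 1/2:-1/4 = -2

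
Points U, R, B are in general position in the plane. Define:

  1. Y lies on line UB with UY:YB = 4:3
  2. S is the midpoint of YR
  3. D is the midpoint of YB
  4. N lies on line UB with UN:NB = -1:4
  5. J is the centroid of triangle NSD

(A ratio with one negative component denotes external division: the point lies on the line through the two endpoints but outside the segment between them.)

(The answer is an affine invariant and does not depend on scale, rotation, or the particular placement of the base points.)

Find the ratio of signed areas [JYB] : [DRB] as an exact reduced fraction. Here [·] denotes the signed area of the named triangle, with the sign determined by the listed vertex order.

Assign U = (0, 0), R = (1, 0), B = (0, 1) — the answer is frame-independent, so this choice is without loss of generality.
1. Y lies on line UB with UY:YB = 4:3 ⇒ Y = (0, 4/7)
2. S is the midpoint of YR ⇒ S = (1/2, 2/7)
3. D is the midpoint of YB ⇒ D = (0, 11/14)
4. N lies on line UB with UN:NB = -1:4 ⇒ N = (0, -1/3)
5. J is the centroid of triangle NSD ⇒ J = (1/6, 31/126)
2·[JYB] = -1/14, 2·[DRB] = 3/14
[JYB]:[DRB] = -1/14:3/14 = -1/3

[JYB]:[DRB] = -1/3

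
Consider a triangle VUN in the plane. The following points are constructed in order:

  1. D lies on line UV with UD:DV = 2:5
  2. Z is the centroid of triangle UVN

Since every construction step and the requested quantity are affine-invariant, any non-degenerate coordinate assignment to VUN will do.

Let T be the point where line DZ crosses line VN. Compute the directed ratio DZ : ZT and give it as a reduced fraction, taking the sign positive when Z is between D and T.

Choose coordinates V = (0, 0), U = (1, 0), N = (0, 1).
1. D lies on line UV with UD:DV = 2:5 ⇒ D = (5/7, 0)
2. Z is the centroid of triangle UVN ⇒ Z = (1/3, 1/3)
line DZ meets VN at T = (0, 5/8)
Z = D + t·(T−D) with t = 8/15, so DZ:ZT = 8/15:7/15

DZ:ZT = 8/7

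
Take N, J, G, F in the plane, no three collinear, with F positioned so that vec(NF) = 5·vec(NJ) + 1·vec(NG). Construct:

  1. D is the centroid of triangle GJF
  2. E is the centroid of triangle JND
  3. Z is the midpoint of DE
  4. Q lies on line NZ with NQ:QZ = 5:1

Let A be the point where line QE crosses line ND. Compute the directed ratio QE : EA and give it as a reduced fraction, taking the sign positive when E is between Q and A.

Work in coordinates with N = (0, 0), J = (1, 0), G = (0, 1), F = (5, 1).
1. D is the centroid of triangle GJF ⇒ D = (2, 2/3)
2. E is the centroid of triangle JND ⇒ E = (1, 2/9)
3. Z is the midpoint of DE ⇒ Z = (3/2, 4/9)
4. Q lies on line NZ with NQ:QZ = 5:1 ⇒ Q = (5/4, 10/27)
line QE meets ND at A = (10/7, 10/21)
E = Q + t·(A−Q) with t = -7/5, so QE:EA = -7/5:12/5

QE:EA = -7/12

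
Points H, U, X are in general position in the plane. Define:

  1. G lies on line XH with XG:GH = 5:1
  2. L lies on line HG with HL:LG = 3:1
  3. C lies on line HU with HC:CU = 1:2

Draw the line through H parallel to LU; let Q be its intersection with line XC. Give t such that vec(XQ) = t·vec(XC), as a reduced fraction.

Assign H = (0, 0), U = (1, 0), X = (0, 1) — the answer is frame-independent, so this choice is without loss of generality.
1. G lies on line XH with XG:GH = 5:1 ⇒ G = (0, 1/6)
2. L lies on line HG with HL:LG = 3:1 ⇒ L = (0, 1/8)
3. C lies on line HU with HC:CU = 1:2 ⇒ C = (1/3, 0)
through H parallel to LU: direction (1, -1/8); meets XC at Q = (8/23, -1/23)
Q = X + t·(C−X) with t = 24/23

t = 24/23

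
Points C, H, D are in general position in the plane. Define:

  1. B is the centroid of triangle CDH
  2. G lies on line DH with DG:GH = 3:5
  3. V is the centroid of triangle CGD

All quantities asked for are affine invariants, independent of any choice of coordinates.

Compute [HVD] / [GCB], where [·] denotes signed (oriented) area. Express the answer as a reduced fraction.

Work in coordinates with C = (0, 0), H = (1, 0), D = (0, 1).
1. B is the centroid of triangle CDH ⇒ B = (1/3, 1/3)
2. G lies on line DH with DG:GH = 3:5 ⇒ G = (3/8, 5/8)
3. V is the centroid of triangle CGD ⇒ V = (1/8, 13/24)
2·[HVD] = -1/3, 2·[GCB] = 1/12
[HVD]:[GCB] = -1/3:1/12 = -4

[HVD]:[GCB] = -4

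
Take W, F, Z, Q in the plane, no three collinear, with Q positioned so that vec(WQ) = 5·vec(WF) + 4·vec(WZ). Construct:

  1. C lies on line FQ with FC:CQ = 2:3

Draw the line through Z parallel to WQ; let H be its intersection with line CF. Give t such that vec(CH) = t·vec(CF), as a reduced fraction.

t = -37/8

Assign W = (0, 0), F = (1, 0), Z = (0, 1), Q = (5, 4) — the answer is frame-independent, so this choice is without loss of generality.
1. C lies on line FQ with FC:CQ = 2:3 ⇒ C = (13/5, 8/5)
through Z parallel to WQ: direction (5, 4); meets CF at H = (10, 9)
H = C + t·(F−C) with t = -37/8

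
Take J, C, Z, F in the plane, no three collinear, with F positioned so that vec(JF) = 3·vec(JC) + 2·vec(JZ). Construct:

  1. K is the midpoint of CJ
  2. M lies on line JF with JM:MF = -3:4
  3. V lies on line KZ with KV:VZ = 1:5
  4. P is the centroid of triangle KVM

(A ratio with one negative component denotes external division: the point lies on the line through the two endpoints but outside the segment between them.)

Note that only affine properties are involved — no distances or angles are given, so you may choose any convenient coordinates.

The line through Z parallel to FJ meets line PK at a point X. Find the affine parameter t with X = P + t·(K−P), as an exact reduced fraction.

t = -31/5

Work in coordinates with J = (0, 0), C = (1, 0), Z = (0, 1), F = (3, 2).
1. K is the midpoint of CJ ⇒ K = (1/2, 0)
2. M lies on line JF with JM:MF = -3:4 ⇒ M = (-9, -6)
3. V lies on line KZ with KV:VZ = 1:5 ⇒ V = (5/12, 1/6)
4. P is the centroid of triangle KVM ⇒ P = (-97/36, -35/18)
through Z parallel to FJ: direction (-3, -2); meets PK at X = (-45/2, -14)
X = P + t·(K−P) with t = -31/5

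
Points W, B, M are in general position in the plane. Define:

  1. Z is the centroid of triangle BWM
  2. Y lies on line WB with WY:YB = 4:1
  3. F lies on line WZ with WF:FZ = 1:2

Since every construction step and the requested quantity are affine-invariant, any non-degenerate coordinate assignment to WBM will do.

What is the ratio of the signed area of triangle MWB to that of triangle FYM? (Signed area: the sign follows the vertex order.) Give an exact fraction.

[MWB]:[FYM] = 5/3

Work in coordinates with W = (0, 0), B = (1, 0), M = (0, 1).
1. Z is the centroid of triangle BWM ⇒ Z = (1/3, 1/3)
2. Y lies on line WB with WY:YB = 4:1 ⇒ Y = (4/5, 0)
3. F lies on line WZ with WF:FZ = 1:2 ⇒ F = (1/9, 1/9)
2·[MWB] = 1, 2·[FYM] = 3/5
[MWB]:[FYM] = 1:3/5 = 5/3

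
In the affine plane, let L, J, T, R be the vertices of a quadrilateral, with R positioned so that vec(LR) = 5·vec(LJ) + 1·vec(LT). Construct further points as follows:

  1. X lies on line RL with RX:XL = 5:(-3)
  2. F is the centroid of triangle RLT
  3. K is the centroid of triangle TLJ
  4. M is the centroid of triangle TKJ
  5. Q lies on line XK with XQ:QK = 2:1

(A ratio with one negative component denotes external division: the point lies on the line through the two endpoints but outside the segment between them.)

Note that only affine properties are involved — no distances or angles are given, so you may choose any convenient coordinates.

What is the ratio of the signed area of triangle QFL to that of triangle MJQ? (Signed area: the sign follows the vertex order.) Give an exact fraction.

Choose coordinates L = (0, 0), J = (1, 0), T = (0, 1), R = (5, 1).
1. X lies on line RL with RX:XL = 5:(-3) ⇒ X = (-15/2, -3/2)
2. F is the centroid of triangle RLT ⇒ F = (5/3, 2/3)
3. K is the centroid of triangle TLJ ⇒ K = (1/3, 1/3)
4. M is the centroid of triangle TKJ ⇒ M = (4/9, 4/9)
5. Q lies on line XK with XQ:QK = 2:1 ⇒ Q = (-41/18, -5/18)
2·[QFL] = -19/18, 2·[MJQ] = -29/18
[QFL]:[MJQ] = -19/18:-29/18 = 19/29

[QFL]:[MJQ] = 19/29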